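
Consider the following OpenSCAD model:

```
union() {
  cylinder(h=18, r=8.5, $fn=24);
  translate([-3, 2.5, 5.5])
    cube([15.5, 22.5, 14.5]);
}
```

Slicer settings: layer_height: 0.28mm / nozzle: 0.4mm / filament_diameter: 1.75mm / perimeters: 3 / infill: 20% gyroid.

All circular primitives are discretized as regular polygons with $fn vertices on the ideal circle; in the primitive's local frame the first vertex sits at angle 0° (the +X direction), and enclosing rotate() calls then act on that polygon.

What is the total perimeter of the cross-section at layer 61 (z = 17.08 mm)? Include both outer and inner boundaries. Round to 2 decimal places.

At z = 17.08 mm: the cylinder: section is a regular 24-gon, circumradius r=8.5 (perimeter = 2·24·8.500·sin(180°/24) = 53.25 mm); the cube at (-3, 2.5) (footprint 15.5×22.5) is included at this height (perimeter 76.00 mm); Combining (union): the regions partially overlap (shared area 52.59 mm²), so the edge portions inside another operand are dropped and the merged outline is re-measured after clipping — boundary = 98.93 mm. Overall, the cross-section is a single solid region. Total boundary length (outer) = 98.93 mm.

98.93 mm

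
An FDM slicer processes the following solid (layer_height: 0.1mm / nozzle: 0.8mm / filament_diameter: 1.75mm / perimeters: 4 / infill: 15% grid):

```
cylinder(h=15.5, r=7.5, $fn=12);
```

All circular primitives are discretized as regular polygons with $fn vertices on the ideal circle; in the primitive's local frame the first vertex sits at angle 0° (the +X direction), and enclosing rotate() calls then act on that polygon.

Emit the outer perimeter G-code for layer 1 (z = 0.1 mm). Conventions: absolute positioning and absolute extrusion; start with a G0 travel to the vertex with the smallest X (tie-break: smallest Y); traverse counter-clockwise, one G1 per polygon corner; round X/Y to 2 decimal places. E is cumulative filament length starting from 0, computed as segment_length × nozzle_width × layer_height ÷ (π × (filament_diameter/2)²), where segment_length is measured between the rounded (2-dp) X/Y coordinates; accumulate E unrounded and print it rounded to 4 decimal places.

At z = 0.1 mm: the r=7.5 cylinder gives a regular 12-gon of circumradius 7.5 (constant along its height). The outline is a single polygon with 12 vertices. Extrusion per mm of travel: 0.8 × 0.1 / (π × 0.875²) = 0.033260. Accumulating E over each segment gives final E = 1.5501.

G0 X-7.50 Y0.00 Z0.10
G1 X-6.50 Y-3.75 E0.1291
G1 X-3.75 Y-6.50 E0.2584
G1 X0.00 Y-7.50 E0.3875
G1 X3.75 Y-6.50 E0.5166
G1 X6.50 Y-3.75 E0.6460
G1 X7.50 Y0.00 E0.7750
G1 X6.50 Y3.75 E0.9041
G1 X3.75 Y6.50 E1.0335
G1 X0.00 Y7.50 E1.1626
G1 X-3.75 Y6.50 E1.2916
G1 X-6.50 Y3.75 E1.4210
G1 X-7.50 Y0.00 E1.5501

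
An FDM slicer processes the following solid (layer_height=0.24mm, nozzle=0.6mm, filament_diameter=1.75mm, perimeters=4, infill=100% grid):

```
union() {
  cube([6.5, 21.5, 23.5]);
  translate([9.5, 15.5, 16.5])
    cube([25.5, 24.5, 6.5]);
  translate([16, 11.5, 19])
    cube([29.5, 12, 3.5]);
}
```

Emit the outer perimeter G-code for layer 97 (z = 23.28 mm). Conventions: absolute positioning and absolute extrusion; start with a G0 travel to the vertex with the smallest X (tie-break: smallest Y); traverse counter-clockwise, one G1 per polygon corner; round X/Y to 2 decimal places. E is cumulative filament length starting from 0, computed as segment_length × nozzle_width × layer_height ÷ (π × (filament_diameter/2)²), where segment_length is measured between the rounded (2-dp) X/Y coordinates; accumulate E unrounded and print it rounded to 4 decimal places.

At z = 23.28 mm: the cube (footprint 6.5×21.5) is included at this height; the cube at (9.5, 15.5) is not intersected at this z (z outside [16.5, 23]); the cube at (16, 11.5) does not reach this height (z outside [19, 22.5]); Combining (union): only the 6.5×21.5 cube is present, so the union is just that shape — 1 connected region. The outline is a single polygon with 4 vertices. Extrusion per mm of travel: 0.6 × 0.24 / (π × 0.875²) = 0.059868. Accumulating E over each segment gives final E = 3.3526.

G0 X0.00 Y0.00 Z23.28
G1 X6.50 Y0.00 E0.3891
G1 X6.50 Y21.50 E1.6763
G1 X0.00 Y21.50 E2.0655
G1 X0.00 Y0.00 E3.3526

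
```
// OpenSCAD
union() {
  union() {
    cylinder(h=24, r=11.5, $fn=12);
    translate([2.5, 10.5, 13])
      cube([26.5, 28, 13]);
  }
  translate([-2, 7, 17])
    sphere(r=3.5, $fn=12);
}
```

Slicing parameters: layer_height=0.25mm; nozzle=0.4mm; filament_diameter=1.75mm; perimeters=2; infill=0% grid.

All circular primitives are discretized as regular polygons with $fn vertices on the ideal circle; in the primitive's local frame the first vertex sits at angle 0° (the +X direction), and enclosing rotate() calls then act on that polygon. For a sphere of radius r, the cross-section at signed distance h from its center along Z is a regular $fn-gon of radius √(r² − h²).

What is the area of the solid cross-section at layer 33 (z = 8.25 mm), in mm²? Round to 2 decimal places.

At z = 8.25 mm: the r=11.5 cylinder gives a regular 12-gon of circumradius 11.5 (constant along its height) (area = (12/2)·11.500²·sin(360°/12) = 396.75 mm²); the cube at (2.5, 10.5) is not intersected at this z (z outside [13, 26]); Taking the union: only the r=11.5 cylinder is present, so the union is just that shape — area = 396.75 mm²; the sphere at (-2, 7) does not reach this height (|z−center|=8.750 > r=3.5); Combining (union): only the result so far is present, so the union is just that shape — area = 396.75 mm². Overall, the cross-section is a single solid region. Net area = 396.75 mm².

396.75 mm²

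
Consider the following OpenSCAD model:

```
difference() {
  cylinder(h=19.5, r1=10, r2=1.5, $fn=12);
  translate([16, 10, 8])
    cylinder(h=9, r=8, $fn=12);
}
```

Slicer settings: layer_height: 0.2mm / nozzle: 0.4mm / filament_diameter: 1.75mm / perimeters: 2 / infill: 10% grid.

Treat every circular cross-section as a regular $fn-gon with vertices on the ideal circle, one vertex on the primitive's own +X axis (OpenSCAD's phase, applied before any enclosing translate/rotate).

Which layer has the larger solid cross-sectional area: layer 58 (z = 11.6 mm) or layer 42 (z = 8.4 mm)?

layer 42 (z = 8.4 mm)

Layer 58 (z = 11.6): the cone (r1=10→r2=1.5) has section circumradius 4.944 here — a regular 12-gon (area = (12/2)·4.944²·sin(360°/12) = 73.32 mm²); the cylinder at (16, 10): section is a regular 12-gon, circumradius r=8 (area = (12/2)·8.000²·sin(360°/12) = 192.00 mm²); After the difference (first − rest): starting from the cone (73.32 mm²), the r=8 cylinder at (16, 10) misses the remaining region (no effect) — area = 73.32 mm². So its area = 73.32 mm². Layer 42 (z = 8.4): the cone (r1=10→r2=1.5) has section circumradius 6.338 here — a regular 12-gon (area = (12/2)·6.338²·sin(360°/12) = 120.53 mm²); the r=8 cylinder at (16, 10) contributes a regular 12-gon of circumradius 8 (area = (12/2)·8.000²·sin(360°/12) = 192.00 mm²); Subtracting the remaining from the first: starting from the cone (120.53 mm²), the r=8 cylinder at (16, 10) misses the remaining region (no effect) — area = 120.53 mm². So its area = 120.53 mm². Layer 42 is larger (120.53 vs 73.32 mm²).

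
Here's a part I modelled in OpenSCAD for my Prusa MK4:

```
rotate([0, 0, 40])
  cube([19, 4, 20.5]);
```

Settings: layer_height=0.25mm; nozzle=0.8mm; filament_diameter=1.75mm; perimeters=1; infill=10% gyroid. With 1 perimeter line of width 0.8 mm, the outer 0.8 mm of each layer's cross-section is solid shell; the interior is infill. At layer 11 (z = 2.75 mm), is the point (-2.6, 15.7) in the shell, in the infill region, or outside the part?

outside

At z = 2.75 mm: the 19×4 cube contributes its full rectangle; (rotated 40° about Z; rotation is an isometry so areas/perimeters/island counts are preserved). Overall, the cross-section is a single solid region. Undo the 40° rotation: the query point maps to (8.100, 13.698) in the un-rotated model frame. The nearest boundary edge runs (19.00, 4.00)→(0.00, 4.00); distance from the point to it = 9.70 mm. The point is not inside any of the regions above, so it lies outside the cross-section (9.70 mm from the nearest boundary).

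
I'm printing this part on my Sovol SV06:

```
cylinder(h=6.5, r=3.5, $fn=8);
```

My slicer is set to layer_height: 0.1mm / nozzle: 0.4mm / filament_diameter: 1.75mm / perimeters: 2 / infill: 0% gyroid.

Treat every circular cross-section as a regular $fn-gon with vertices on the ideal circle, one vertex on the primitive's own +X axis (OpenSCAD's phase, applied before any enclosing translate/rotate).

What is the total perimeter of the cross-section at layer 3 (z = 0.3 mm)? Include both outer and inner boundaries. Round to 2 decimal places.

At z = 0.3 mm: the cylinder: section is a regular 8-gon, circumradius r=3.5 (perimeter = 2·8·3.500·sin(180°/8) = 21.43 mm). Overall, the cross-section is a single solid region. Total boundary length (outer) = 21.43 mm.

21.43 mm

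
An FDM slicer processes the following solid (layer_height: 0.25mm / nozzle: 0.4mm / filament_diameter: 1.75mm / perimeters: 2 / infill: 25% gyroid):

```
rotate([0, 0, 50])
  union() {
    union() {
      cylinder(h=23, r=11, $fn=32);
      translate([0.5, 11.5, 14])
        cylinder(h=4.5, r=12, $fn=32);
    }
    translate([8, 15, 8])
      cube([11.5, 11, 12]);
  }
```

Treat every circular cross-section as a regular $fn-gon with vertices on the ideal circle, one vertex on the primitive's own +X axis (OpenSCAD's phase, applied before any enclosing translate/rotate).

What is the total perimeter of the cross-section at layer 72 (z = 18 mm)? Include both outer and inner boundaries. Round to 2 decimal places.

124.54 mm

At z = 18 mm: the r=11 cylinder contributes a regular 32-gon of circumradius 11 (perimeter = 2·32·11.000·sin(180°/32) = 69.00 mm); the r=12 cylinder at (0.5, 11.5) gives a regular 32-gon of circumradius 12 (constant along its height) (perimeter = 2·32·12.000·sin(180°/32) = 75.28 mm); Combining (union): the regions partially overlap (shared area 160.12 mm²), so the edge portions inside another operand are dropped and the merged outline is re-measured after clipping — boundary = 96.37 mm; the cube at (8, 15) (footprint 11.5×11) is included at this height (perimeter 45.00 mm); Merging all regions: the regions partially overlap (shared area 13.94 mm²), so the edge portions inside another operand are dropped and the merged outline is re-measured after clipping — boundary = 124.54 mm; (whole slice rotated 50° about Z — lengths, areas and connectivity unchanged). Overall, the cross-section is a single solid region. Total boundary length (outer) = 124.54 mm.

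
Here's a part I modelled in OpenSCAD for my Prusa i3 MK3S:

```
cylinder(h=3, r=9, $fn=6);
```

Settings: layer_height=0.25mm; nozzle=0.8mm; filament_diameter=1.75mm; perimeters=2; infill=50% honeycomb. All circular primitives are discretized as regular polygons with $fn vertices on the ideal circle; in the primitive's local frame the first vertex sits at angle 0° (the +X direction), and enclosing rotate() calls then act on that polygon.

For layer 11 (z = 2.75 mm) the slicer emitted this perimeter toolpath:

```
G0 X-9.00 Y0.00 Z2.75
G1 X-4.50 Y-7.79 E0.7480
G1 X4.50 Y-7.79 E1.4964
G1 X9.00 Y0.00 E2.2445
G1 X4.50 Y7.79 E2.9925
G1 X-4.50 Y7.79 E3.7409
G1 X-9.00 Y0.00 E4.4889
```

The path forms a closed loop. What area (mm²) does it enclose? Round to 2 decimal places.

210.33 mm²

Apply the shoelace formula to the sequence of (X, Y) vertices; enclosed area = 210.33 mm².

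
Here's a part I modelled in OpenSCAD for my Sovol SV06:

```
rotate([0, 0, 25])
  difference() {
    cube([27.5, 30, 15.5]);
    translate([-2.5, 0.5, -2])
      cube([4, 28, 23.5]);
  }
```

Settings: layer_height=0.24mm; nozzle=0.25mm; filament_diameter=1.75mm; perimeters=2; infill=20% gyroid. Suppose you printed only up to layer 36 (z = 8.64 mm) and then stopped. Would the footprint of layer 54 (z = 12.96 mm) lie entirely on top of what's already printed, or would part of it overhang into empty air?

entirely on top

Compare the two slices. At z = 8.64: the 27.5×30 cube contributes its full rectangle (area 825.00 mm²); the 4×28 cube at (-2.5, 0.5) contributes its full rectangle (area 112.00 mm²); Taking the first minus the rest: starting from the 27.5×30 cube (825.00 mm²), the 4×28 cube at (-2.5, 0.5) partially overlaps it — only the 42.00 mm² overlap (of its 112.00 mm²) is removed, clipping the outline — area = 783.00 mm²; (whole slice rotated 25° about Z — lengths, areas and connectivity unchanged). At z = 12.96: the 27.5×30 cube contributes its full rectangle (area 825.00 mm²); the cube at (-2.5, 0.5) is present — its section is the full 4×28 rectangle (area 112.00 mm²); After the difference (first − rest): starting from the 27.5×30 cube (825.00 mm²), the 4×28 cube at (-2.5, 0.5) partially overlaps it — only the 42.00 mm² overlap (of its 112.00 mm²) is removed, clipping the outline — area = 783.00 mm²; (whole slice rotated 25° about Z — lengths, areas and connectivity unchanged). Checking containment: the cross-section at z = 12.96 is a subset of the cross-section at z = 8.64.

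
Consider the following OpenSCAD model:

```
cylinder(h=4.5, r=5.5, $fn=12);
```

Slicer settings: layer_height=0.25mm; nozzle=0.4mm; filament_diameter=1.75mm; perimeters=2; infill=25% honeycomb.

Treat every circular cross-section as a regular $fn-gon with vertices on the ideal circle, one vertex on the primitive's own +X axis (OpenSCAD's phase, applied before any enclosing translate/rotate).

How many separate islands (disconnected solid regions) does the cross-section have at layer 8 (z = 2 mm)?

1

At z = 2 mm: the cylinder: section is a regular 12-gon, circumradius r=5.5. Overall, the cross-section is a single solid region. Island count = 1.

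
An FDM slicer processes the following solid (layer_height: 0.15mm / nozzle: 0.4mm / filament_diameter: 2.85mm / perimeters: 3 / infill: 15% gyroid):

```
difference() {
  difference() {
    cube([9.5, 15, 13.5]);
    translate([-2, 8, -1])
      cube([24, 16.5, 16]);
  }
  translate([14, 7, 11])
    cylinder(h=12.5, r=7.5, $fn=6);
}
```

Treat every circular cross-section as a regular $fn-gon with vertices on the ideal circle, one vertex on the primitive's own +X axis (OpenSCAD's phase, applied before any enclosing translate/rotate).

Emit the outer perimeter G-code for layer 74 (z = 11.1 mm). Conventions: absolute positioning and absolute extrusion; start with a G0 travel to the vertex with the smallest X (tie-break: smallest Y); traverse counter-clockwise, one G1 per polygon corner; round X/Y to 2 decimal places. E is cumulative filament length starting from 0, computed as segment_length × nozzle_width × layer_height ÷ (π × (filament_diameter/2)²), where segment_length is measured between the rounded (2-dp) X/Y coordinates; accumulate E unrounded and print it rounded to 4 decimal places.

At z = 11.1 mm: the cube is present — its section is the full 9.5×15 rectangle; the cube at (-2, 8) (footprint 24×16.5) is included at this height; Taking the first minus the rest: starting from the 9.5×15 cube, the 24×16.5 cube at (-2, 8) partially overlaps it — only the 66.50 mm² overlap (of its 396.00 mm²) is removed, clipping the outline — 1 connected region; the r=7.5 cylinder at (14, 7) contributes a regular 6-gon of circumradius 7.5; Taking the first minus the rest: starting from the result so far, the r=7.5 cylinder at (14, 7) partially overlaps it — only the 10.51 mm² overlap (of its 146.14 mm²) is removed, clipping the outline — 1 connected region. The outline is a single polygon with 6 vertices. Extrusion per mm of travel: 0.4 × 0.15 / (π × 1.425²) = 0.009405. Accumulating E over each segment gives final E = 0.3154.

G0 X0.00 Y0.00 Z11.10
G1 X9.50 Y0.00 E0.0894
G1 X9.50 Y1.80 E0.1063
G1 X6.50 Y7.00 E0.1627
G1 X7.08 Y8.00 E0.1736
G1 X0.00 Y8.00 E0.2402
G1 X0.00 Y0.00 E0.3154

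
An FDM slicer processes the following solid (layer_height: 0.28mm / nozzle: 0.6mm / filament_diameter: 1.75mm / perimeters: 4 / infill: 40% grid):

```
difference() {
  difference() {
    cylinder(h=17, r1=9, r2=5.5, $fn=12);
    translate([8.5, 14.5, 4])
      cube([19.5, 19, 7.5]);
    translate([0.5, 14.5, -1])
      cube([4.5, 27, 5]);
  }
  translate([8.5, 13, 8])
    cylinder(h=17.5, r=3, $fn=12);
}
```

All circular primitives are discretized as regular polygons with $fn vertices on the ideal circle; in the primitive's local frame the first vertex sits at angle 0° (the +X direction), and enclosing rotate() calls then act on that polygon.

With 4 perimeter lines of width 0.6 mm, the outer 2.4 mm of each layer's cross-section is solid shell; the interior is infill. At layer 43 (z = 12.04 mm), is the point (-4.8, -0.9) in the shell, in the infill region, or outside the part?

At z = 12.04 mm: the cone (r1=9→r2=5.5) has section circumradius 6.521 here — a regular 12-gon; the cube at (8.5, 14.5) does not reach this height (z outside [4, 11.5]); the cube at (0.5, 14.5) is not intersected at this z (z outside [-1, 4]); Subtracting the remaining from the first: none of the subtracted shapes is present at this height, so the cone is unchanged — 1 connected region; the r=3 cylinder at (8.5, 13) contributes a regular 12-gon of circumradius 3; After the difference (first − rest): starting from that combined region, the r=3 cylinder at (8.5, 13) misses the remaining region (no effect) — 1 connected region. Overall, the cross-section is a single solid region. The nearest boundary edge runs (-5.65, -3.26)→(-6.52, 0.00); distance from the point to it = 1.43 mm. The point is inside the cross-section, 1.43 mm from the nearest boundary — within the 2.4 mm shell band (4 × 0.6).

shell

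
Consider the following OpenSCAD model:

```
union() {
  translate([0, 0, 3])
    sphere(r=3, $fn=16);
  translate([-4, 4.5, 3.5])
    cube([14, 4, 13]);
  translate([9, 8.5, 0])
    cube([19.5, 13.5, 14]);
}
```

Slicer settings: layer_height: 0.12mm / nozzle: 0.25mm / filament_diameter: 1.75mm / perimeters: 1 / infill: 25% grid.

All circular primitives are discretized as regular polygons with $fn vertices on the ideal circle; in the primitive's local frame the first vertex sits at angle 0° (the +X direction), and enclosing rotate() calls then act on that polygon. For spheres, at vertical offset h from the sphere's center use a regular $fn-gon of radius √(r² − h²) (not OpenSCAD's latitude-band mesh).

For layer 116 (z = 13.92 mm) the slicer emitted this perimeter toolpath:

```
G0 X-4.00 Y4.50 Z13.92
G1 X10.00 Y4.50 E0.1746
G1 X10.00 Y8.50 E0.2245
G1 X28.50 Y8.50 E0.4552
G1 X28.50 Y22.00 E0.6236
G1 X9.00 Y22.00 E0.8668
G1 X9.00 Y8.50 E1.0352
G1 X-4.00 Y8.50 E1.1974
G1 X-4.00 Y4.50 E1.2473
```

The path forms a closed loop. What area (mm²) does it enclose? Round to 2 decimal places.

Apply the shoelace formula to the sequence of (X, Y) vertices; enclosed area = 319.25 mm².

319.25 mm²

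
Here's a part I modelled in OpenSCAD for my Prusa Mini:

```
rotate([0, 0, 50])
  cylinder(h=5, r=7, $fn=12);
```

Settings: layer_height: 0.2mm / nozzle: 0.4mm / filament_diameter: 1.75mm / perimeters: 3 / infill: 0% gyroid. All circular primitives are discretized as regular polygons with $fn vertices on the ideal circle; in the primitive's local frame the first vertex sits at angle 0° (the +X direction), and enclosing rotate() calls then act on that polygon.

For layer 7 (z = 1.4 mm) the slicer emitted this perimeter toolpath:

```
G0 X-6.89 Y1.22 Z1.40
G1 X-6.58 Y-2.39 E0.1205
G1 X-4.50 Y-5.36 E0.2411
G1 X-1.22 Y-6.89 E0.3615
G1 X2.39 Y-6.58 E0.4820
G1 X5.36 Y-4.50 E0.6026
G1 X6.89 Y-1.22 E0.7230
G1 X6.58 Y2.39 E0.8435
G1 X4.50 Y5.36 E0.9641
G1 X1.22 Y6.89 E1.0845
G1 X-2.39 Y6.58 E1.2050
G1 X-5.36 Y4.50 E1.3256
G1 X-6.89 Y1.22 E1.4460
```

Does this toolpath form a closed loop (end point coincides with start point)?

yes

Start point (G0): (-6.89, 1.22). End point (last G1): the path returns to the start — closed.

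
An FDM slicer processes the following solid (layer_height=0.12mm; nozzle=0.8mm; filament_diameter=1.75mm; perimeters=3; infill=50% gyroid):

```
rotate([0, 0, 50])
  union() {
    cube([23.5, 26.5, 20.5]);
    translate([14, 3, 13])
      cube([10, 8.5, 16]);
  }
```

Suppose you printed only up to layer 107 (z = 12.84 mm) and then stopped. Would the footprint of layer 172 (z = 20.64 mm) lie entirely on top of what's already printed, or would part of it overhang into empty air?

part overhangs

Compare the two slices. At z = 12.84: the 23.5×26.5 cube contributes its full rectangle (area 622.75 mm²); the cube at (14, 3) does not reach this height (z outside [13, 29]); Combining (union): only the 23.5×26.5 cube is present, so the union is just that shape — area = 622.75 mm²; (whole slice rotated 50° about Z — lengths, areas and connectivity unchanged). At z = 20.64: the cube is absent (z outside [0, 20.5]); the 10×8.5 cube at (14, 3) contributes its full rectangle (area 85.00 mm²); Merging all regions: only the 10×8.5 cube at (14, 3) is present, so the union is just that shape — area = 85.00 mm²; (whole slice rotated 50° about Z — lengths, areas and connectivity unchanged). Checking containment: at z = 20.64 the cross-section extends beyond the z = 12.84 cross-section by about 4.25 mm².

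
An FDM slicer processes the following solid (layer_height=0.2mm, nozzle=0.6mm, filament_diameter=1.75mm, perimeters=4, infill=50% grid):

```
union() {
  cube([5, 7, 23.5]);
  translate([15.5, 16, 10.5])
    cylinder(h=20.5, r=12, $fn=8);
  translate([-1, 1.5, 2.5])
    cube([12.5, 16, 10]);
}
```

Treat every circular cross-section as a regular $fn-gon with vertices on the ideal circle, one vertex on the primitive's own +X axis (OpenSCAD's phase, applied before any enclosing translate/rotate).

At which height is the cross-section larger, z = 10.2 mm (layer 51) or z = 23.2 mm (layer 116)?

layer 116 (z = 23.2 mm)

Layer 51 (z = 10.2): the cube (footprint 5×7) is included at this height (area 35.00 mm²); the cylinder at (15.5, 16) does not reach this height (z outside [10.5, 31]); the cube at (-1, 1.5) (footprint 12.5×16) is included at this height (area 200.00 mm²); Merging all regions: the regions partially overlap — summed areas 235.00 mm² minus the doubly-counted overlap 27.50 mm² gives 207.50 mm² — area = 207.50 mm². So its area = 207.50 mm². Layer 116 (z = 23.2): the cube is present — its section is the full 5×7 rectangle (area 35.00 mm²); the cylinder at (15.5, 16): section is a regular 8-gon, circumradius r=12 (area = (8/2)·12.000²·sin(360°/8) = 407.29 mm²); the cube at (-1, 1.5) is not intersected at this z (z outside [2.5, 12.5]); Combining (union): the 2 present regions are separate (no shared area or edge), so areas and boundary lengths simply add and each stays a separate island — area = 442.29 mm². So its area = 442.29 mm². Layer 116 is larger (442.29 vs 207.50 mm²).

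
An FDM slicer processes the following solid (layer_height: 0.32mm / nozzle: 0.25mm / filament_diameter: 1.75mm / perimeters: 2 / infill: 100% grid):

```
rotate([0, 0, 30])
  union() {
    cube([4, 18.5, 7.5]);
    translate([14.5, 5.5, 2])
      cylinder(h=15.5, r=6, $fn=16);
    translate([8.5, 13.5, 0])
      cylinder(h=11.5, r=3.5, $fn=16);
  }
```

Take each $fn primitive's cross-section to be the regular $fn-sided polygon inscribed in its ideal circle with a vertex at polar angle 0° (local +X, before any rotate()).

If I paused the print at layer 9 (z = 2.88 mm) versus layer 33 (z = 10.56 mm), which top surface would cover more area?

layer 9 (z = 2.88 mm)

Layer 9 (z = 2.88): the cube is present — its section is the full 4×18.5 rectangle (area 74.00 mm²); the cylinder at (14.5, 5.5): section is a regular 16-gon, circumradius r=6 (area = (16/2)·6.000²·sin(360°/16) = 110.21 mm²); the cylinder at (8.5, 13.5): section is a regular 16-gon, circumradius r=3.5 (area = (16/2)·3.500²·sin(360°/16) = 37.50 mm²); Merging all regions: the 3 present regions are separate (no shared area or edge), so areas and boundary lengths simply add and each stays a separate island — area = 221.72 mm²; (rotated 30° about Z; rotation is an isometry so areas/perimeters/island counts are preserved). So its area = 221.72 mm². Layer 33 (z = 10.56): the cube is not intersected at this z (z outside [0, 7.5]); the cylinder at (14.5, 5.5): section is a regular 16-gon, circumradius r=6 (area = (16/2)·6.000²·sin(360°/16) = 110.21 mm²); the cylinder at (8.5, 13.5): section is a regular 16-gon, circumradius r=3.5 (area = (16/2)·3.500²·sin(360°/16) = 37.50 mm²); Merging all regions: the 2 present regions are separate (no shared area or edge), so areas and boundary lengths simply add and each stays a separate island — area = 147.72 mm²; (whole slice rotated 30° about Z — lengths, areas and connectivity unchanged). So its area = 147.72 mm². Layer 9 is larger (221.72 vs 147.72 mm²).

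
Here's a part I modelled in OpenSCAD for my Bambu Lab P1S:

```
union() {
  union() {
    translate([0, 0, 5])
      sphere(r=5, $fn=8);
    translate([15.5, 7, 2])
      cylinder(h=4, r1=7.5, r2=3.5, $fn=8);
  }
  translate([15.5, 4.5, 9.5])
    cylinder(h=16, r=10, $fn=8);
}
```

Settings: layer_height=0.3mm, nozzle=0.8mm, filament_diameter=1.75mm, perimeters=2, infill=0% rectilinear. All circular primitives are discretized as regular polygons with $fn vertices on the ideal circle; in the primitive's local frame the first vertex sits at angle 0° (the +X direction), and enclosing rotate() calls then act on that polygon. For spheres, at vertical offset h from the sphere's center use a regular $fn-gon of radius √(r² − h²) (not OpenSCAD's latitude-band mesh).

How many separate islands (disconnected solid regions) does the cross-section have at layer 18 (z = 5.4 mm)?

At z = 5.4 mm: the sphere: section is a regular 8-gon, circumradius = √(r²−h²) = √(5²−0.4²) = 4.984; the cone at (15.5, 7) (r1=7.5→r2=3.5) has section circumradius 4.100 here — a regular 8-gon; Combining (union): the 2 present regions are separate (no shared area or edge), so areas and boundary lengths simply add and each stays a separate island — 2 connected regions; the cylinder at (15.5, 4.5) does not reach this height (z outside [9.5, 25.5]); Merging all regions: only the result so far is present, so the union is just that shape — 2 connected regions. Overall, the cross-section has 2 separate islands. Island count = 2.

2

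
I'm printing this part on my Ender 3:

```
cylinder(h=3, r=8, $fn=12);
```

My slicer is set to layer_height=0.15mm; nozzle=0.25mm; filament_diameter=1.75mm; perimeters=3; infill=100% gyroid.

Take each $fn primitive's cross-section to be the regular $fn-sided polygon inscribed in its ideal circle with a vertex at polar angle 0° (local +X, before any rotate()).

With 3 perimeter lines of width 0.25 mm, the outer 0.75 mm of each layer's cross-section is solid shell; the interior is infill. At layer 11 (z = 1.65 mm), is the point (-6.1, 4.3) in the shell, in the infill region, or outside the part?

At z = 1.65 mm: the cylinder: section is a regular 12-gon, circumradius r=8. Overall, the cross-section is a single solid region. The nearest boundary edge runs (-4.00, 6.93)→(-6.93, 4.00); distance from the point to it = 0.37 mm. The point is inside the cross-section, 0.37 mm from the nearest boundary — within the 0.75 mm shell band (3 × 0.25).

shell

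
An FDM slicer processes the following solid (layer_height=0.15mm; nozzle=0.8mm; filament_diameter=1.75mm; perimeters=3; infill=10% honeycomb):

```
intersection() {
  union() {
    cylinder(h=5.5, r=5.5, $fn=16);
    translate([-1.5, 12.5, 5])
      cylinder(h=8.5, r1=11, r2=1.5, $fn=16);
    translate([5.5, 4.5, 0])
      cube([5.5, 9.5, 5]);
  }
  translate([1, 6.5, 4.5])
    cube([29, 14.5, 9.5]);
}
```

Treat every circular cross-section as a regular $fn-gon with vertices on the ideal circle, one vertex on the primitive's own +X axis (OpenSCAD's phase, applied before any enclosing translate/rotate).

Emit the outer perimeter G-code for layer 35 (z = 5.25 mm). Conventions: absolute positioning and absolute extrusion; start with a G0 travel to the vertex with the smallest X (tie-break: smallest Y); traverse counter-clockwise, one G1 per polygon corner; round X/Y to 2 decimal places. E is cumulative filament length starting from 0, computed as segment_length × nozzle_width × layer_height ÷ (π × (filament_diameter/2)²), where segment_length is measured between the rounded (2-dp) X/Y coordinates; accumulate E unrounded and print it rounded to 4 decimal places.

G0 X1.00 Y6.50 Z5.25
G1 X7.14 Y6.50 E0.3063
G1 X8.40 Y8.40 E0.4201
G1 X9.22 Y12.50 E0.6287
G1 X8.40 Y16.60 E0.8373
G1 X6.08 Y20.08 E1.0459
G1 X4.70 Y21.00 E1.1287
G1 X1.00 Y21.00 E1.3133
G1 X1.00 Y6.50 E2.0367

At z = 5.25 mm: the r=5.5 cylinder gives a regular 16-gon of circumradius 5.5 (constant along its height); the cone at (-1.5, 12.5) contributes a regular 16-gon of circumradius 10.721 (interpolated between r1=11 and r2=1.5 at t=0.029); the cube at (5.5, 4.5) is not intersected at this z (z outside [0, 5]); Combining (union): the regions partially overlap (shared area 21.42 mm²), so overlapping operands fuse into one piece — 1 connected region; the cube at (1, 6.5) is present — its section is the full 29×14.5 rectangle; After intersecting: the 29×14.5 cube at (1, 6.5) partially overlaps that combined region; clipping to the common part keeps 102.70 mm² — 1 connected region. The outline is a single polygon with 8 vertices. Extrusion per mm of travel: 0.8 × 0.15 / (π × 0.875²) = 0.049890. Accumulating E over each segment gives final E = 2.0367.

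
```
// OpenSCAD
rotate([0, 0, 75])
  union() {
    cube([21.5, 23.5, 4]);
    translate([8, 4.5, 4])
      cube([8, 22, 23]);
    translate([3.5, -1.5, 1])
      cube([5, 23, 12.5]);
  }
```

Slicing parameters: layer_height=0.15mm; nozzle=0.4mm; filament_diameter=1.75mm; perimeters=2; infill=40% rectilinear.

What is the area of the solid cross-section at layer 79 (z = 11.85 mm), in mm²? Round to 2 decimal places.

At z = 11.85 mm: the cube is not intersected at this z (z outside [0, 4]); the cube at (8, 4.5) (footprint 8×22) is included at this height (area 176.00 mm²); the 5×23 cube at (3.5, -1.5) contributes its full rectangle (area 115.00 mm²); Merging all regions: the regions partially overlap — summed areas 291.00 mm² minus the doubly-counted overlap 8.50 mm² gives 282.50 mm² — area = 282.50 mm²; (whole slice rotated 75° about Z — lengths, areas and connectivity unchanged). Overall, the cross-section is a single solid region. Net area = 282.50 mm².

282.50 mm²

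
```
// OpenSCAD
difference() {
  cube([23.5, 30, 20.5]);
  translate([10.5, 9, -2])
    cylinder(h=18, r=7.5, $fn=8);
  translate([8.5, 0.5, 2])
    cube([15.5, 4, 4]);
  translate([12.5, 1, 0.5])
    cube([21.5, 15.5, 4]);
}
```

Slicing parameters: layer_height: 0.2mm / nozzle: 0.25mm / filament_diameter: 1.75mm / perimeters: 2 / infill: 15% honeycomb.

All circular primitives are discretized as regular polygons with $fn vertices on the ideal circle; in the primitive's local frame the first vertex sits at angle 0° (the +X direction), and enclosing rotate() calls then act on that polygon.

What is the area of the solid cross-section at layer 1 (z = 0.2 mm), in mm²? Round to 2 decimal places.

545.90 mm²

At z = 0.2 mm: the 23.5×30 cube contributes its full rectangle (area 705.00 mm²); the r=7.5 cylinder at (10.5, 9) contributes a regular 8-gon of circumradius 7.5 (area = (8/2)·7.500²·sin(360°/8) = 159.10 mm²); the cube at (8.5, 0.5) does not reach this height (z outside [2, 6]); the cube at (12.5, 1) does not reach this height (z outside [0.5, 4.5]); Taking the first minus the rest: starting from the 23.5×30 cube (705.00 mm²), the r=7.5 cylinder at (10.5, 9) lies wholly inside it (removes its full 159.10 mm² and its 45.92 mm outline becomes a hole wall) — area = 545.90 mm². Overall, the cross-section is one region with 1 hole. Net area = 545.90 mm².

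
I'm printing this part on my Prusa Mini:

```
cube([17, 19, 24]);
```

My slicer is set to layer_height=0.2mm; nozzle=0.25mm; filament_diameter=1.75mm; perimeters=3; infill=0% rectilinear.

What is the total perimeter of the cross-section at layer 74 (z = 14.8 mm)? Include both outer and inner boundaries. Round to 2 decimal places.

At z = 14.8 mm: the 17×19 cube contributes its full rectangle (perimeter 72.00 mm). Overall, the cross-section is a single solid region. Total boundary length (outer) = 72.00 mm.

72.00 mm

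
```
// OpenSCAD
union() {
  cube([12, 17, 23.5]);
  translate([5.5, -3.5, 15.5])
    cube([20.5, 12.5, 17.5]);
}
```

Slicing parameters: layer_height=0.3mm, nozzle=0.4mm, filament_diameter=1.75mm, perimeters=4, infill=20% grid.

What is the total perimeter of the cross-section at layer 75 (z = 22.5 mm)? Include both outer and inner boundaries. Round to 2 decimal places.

93.00 mm

At z = 22.5 mm: the 12×17 cube contributes its full rectangle (perimeter 58.00 mm); the 20.5×12.5 cube at (5.5, -3.5) contributes its full rectangle (perimeter 66.00 mm); Merging all regions: the regions partially overlap (shared area 58.50 mm²), so the edge portions inside another operand are dropped and the merged outline is re-measured after clipping — boundary = 93.00 mm. Overall, the cross-section is a single solid region. Total boundary length (outer) = 93.00 mm.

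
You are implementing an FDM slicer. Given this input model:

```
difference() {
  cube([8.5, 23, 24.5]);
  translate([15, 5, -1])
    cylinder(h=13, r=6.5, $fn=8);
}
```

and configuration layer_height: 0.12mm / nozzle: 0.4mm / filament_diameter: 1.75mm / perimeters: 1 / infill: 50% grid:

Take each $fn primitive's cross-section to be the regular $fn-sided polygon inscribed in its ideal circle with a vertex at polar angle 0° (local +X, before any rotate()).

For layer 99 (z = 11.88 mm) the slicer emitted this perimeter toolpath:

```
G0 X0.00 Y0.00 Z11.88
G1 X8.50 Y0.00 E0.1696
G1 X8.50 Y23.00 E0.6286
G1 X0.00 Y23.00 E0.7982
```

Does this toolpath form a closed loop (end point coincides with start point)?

Start point (G0): (0.00, 0.00). End point (last G1): the path does not return to the start — open.

no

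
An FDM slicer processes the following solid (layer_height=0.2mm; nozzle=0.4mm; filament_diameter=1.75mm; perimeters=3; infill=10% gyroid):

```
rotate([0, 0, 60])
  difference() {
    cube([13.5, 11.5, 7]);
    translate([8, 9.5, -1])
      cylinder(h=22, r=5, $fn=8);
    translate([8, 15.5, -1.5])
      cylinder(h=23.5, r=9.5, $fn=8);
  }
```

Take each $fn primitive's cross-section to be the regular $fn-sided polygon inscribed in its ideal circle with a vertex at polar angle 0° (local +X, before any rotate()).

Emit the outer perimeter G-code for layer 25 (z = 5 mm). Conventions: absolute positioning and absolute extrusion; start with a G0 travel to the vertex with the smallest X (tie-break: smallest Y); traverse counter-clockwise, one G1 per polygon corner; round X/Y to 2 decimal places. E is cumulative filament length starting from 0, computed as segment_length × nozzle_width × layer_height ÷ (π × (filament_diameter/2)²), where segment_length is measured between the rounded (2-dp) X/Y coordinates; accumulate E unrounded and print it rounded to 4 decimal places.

At z = 5 mm: the cube is present — its section is the full 13.5×11.5 rectangle; the cylinder at (8, 9.5): section is a regular 8-gon, circumradius r=5; the r=9.5 cylinder at (8, 15.5) gives a regular 8-gon of circumradius 9.5 (constant along its height); Subtracting the remaining from the first: starting from the 13.5×11.5 cube, the r=5 cylinder at (8, 9.5) partially overlaps it — only the 53.70 mm² overlap (of its 70.71 mm²) is removed, clipping the outline; the r=9.5 cylinder at (8, 15.5) partially overlaps it — only the 11.15 mm² overlap (of its 255.27 mm²) is removed, clipping the outline — 1 connected region; (rotated 60° about Z; rotation is an isometry so areas/perimeters/island counts are preserved). The outline is a single polygon with 11 vertices. Extrusion per mm of travel: 0.4 × 0.2 / (π × 0.875²) = 0.033260. Accumulating E over each segment gives final E = 1.7260.

G0 X-9.96 Y5.75 Z5.00
G1 X0.00 Y0.00 E0.3825
G1 X6.75 Y11.69 E0.8315
G1 X-0.42 Y15.83 E1.1069
G1 X-0.59 Y14.53 E1.1505
G1 X0.60 Y12.97 E1.2157
G1 X0.10 Y9.18 E1.3429
G1 X-2.93 Y6.85 E1.4700
G1 X-4.88 Y7.10 E1.5354
G1 X-6.96 Y5.50 E1.6227
G1 X-9.88 Y5.89 E1.7207
G1 X-9.96 Y5.75 E1.7260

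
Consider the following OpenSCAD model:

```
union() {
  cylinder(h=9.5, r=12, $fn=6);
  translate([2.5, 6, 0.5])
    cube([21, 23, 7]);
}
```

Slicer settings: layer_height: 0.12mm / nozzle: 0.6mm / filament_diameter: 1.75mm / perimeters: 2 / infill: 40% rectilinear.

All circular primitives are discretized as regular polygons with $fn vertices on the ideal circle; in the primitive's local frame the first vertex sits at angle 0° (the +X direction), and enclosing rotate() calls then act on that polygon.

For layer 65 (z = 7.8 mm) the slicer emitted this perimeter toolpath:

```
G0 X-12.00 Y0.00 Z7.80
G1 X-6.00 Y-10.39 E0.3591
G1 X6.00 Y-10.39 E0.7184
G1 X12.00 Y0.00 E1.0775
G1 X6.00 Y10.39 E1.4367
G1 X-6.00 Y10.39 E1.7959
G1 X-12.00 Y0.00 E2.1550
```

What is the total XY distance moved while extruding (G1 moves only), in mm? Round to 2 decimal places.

Sum the Euclidean lengths of each G1 segment: total = 71.99 mm.

71.99 mm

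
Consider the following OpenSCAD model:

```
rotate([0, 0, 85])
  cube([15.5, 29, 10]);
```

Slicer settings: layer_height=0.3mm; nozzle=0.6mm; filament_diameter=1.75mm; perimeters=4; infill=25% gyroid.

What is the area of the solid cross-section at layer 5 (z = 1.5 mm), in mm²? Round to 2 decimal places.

449.50 mm²

At z = 1.5 mm: the 15.5×29 cube contributes its full rectangle (area 449.50 mm²); (whole slice rotated 85° about Z — lengths, areas and connectivity unchanged). Overall, the cross-section is a single solid region. Net area = 449.50 mm².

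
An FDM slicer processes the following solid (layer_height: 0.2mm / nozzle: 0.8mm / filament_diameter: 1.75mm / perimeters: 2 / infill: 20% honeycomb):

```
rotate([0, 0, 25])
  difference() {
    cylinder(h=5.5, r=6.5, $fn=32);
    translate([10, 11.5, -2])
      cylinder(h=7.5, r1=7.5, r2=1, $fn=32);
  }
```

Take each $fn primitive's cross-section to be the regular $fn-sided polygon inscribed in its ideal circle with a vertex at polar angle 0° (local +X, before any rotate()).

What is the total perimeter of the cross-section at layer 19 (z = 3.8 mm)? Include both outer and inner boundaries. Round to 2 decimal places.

40.78 mm

At z = 3.8 mm: the r=6.5 cylinder contributes a regular 32-gon of circumradius 6.5 (perimeter = 2·32·6.500·sin(180°/32) = 40.78 mm); the cone at (10, 11.5) contributes a regular 32-gon of circumradius 2.473 (interpolated between r1=7.5 and r2=1 at t=0.773) (perimeter = 2·32·2.473·sin(180°/32) = 15.52 mm); Taking the first minus the rest: starting from the r=6.5 cylinder, the cone at (10, 11.5) misses the remaining region (no effect) — boundary = 40.78 mm; (whole slice rotated 25° about Z — lengths, areas and connectivity unchanged). Overall, the cross-section is a single solid region. Total boundary length (outer) = 40.78 mm.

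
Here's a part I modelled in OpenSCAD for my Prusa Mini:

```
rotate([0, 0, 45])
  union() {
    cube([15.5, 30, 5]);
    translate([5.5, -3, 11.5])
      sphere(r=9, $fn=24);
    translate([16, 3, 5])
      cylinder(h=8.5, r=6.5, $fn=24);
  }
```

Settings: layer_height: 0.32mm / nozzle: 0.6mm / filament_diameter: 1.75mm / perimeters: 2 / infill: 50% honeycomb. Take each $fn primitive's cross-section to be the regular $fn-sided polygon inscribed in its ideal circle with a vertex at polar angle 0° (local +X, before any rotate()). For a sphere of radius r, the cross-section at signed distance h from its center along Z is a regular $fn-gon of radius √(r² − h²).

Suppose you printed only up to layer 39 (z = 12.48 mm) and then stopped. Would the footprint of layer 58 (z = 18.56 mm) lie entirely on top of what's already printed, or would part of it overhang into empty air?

Compare the two slices. At z = 12.48: the cube is absent (z outside [0, 5]); the r=9 sphere at (5.5, -3) slices to a regular 24-gon of circumradius 8.946 (√(r²−h²) with h=0.98 from center) (area = (24/2)·8.946²·sin(360°/24) = 248.59 mm²); the r=6.5 cylinder at (16, 3) contributes a regular 24-gon of circumradius 6.5 (area = (24/2)·6.500²·sin(360°/24) = 131.22 mm²); Combining (union): the regions partially overlap — summed areas 379.81 mm² minus the doubly-counted overlap 20.76 mm² gives 359.05 mm² — area = 359.05 mm²; (whole slice rotated 45° about Z — lengths, areas and connectivity unchanged). At z = 18.56: the cube is not intersected at this z (z outside [0, 5]); the r=9 sphere at (5.5, -3) contributes a regular 24-gon of circumradius √(9²−7.06²) = 5.582 (area = (24/2)·5.582²·sin(360°/24) = 96.77 mm²); the cylinder at (16, 3) is absent (z outside [5, 13.5]); Merging all regions: only the r=9 sphere at (5.5, -3) is present, so the union is just that shape — area = 96.77 mm²; (whole slice rotated 45° about Z — lengths, areas and connectivity unchanged). Checking containment: the cross-section at z = 18.56 is a subset of the cross-section at z = 12.48.

entirely on top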